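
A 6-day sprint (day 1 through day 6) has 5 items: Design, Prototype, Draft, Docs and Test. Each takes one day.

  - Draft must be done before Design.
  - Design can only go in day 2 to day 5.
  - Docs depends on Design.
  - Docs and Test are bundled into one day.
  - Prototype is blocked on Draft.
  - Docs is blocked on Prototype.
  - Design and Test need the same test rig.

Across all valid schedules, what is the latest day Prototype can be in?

Precedence pushes Prototype to at least day 2; downstream work caps Prototype at day 5.
Prototype at day 5 is achievable: Design in day 2; Draft in day 1; Prototype in day 5; Docs in day 6; Test in day 6.

day 5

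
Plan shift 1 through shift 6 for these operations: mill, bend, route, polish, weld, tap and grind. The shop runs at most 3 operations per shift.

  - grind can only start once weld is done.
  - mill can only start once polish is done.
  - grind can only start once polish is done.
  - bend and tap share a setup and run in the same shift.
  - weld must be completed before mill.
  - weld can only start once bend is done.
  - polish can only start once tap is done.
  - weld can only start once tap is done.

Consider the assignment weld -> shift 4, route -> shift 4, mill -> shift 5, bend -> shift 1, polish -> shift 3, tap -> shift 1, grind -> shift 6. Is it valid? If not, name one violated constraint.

weld must be completed before mill — holds.
grind can only start once weld is done — holds.
grind can only start once polish is done — holds.
The shop runs at most 3 operations per shift — holds.
weld can only start once bend is done — holds.
polish can only start once tap is done — holds.
weld can only start once tap is done — holds.
mill can only start once polish is done — holds.
bend and tap share a setup and run in the same shift — holds.

Valid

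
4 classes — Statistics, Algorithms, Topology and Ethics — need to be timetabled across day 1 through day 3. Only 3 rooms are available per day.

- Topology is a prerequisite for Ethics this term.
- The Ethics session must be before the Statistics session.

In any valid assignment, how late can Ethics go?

Precedence pushes Ethics to at least day 2; downstream work caps Ethics at day 2.
Ethics at day 2 is achievable: Ethics -> day 2; Topology -> day 1; Statistics -> day 3; Algorithms -> day 1.

day 2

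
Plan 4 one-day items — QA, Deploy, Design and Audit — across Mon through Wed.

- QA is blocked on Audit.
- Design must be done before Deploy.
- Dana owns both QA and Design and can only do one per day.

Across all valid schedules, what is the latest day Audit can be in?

Downstream work caps Audit at Tue.
Audit at Tue is achievable: Deploy in Tue; QA in Wed; Design in Mon; Audit in Tue.

Tue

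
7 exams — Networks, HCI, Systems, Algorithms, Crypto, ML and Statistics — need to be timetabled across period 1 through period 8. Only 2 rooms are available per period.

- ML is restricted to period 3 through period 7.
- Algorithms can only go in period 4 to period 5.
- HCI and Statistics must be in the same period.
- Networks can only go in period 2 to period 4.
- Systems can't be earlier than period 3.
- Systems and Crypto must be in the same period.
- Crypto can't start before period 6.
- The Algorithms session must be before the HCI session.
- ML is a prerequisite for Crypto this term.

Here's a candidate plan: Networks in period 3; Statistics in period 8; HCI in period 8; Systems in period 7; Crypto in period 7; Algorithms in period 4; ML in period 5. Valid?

Systems can't be earlier than period 3 — holds.
The Algorithms session must be before the HCI session — holds.
HCI and Statistics must be in the same period — holds.
ML is a prerequisite for Crypto this term — holds.
Algorithms can only go in period 4 to period 5 — holds.
Networks can only go in period 2 to period 4 — holds.
Crypto can't start before period 6 — holds.
Systems and Crypto must be in the same period — holds.
ML is restricted to period 3 through period 7 — holds.
Only 2 rooms are available per period — holds.

Yes, all constraints hold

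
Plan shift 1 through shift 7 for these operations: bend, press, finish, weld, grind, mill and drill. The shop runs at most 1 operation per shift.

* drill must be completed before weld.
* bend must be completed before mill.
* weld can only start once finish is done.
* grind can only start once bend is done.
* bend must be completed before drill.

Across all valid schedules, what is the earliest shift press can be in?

press at shift 1 is achievable: finish -> shift 4, press -> shift 1, bend -> shift 2, grind -> shift 6, weld -> shift 5, mill -> shift 7, drill -> shift 3.

shift 1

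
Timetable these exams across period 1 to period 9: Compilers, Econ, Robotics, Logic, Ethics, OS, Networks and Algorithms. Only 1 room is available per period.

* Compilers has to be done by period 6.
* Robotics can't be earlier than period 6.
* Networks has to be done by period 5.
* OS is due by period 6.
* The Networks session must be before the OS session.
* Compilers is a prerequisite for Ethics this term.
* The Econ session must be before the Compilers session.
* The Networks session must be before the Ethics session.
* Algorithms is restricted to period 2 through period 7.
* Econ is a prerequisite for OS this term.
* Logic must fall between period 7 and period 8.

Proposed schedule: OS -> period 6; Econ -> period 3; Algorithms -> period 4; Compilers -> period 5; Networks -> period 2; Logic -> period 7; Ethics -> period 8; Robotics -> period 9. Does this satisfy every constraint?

Yes

The Networks session must be before the OS session — holds.
The Econ session must be before the Compilers session — holds.
Robotics can't be earlier than period 6 — holds.
Algorithms is restricted to period 2 through period 7 — holds.
Logic must fall between period 7 and period 8 — holds.
Compilers has to be done by period 6 — holds.
Compilers is a prerequisite for Ethics this term — holds.
OS is due by period 6 — holds.
The Networks session must be before the Ethics session — holds.
Networks has to be done by period 5 — holds.
Only 1 room is available per period — holds.
Econ is a prerequisite for OS this term — holds.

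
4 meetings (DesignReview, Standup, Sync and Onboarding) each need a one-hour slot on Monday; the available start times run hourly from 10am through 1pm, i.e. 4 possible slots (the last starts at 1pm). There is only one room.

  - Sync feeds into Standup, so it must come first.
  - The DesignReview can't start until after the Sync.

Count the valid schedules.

Splitting on DesignReview: it can be 11am (2), 12pm (3), 1pm (3). Listing each branch's schedules as (Standup, Sync, Onboarding):
DesignReview=11am: (12pm,10am,1pm) (1pm,10am,12pm) — 2.
DesignReview=12pm: (11am,10am,1pm) (1pm,10am,11am) (1pm,11am,10am) — 3.
DesignReview=1pm: (11am,10am,12pm) (12pm,10am,11am) (12pm,11am,10am) — 3.
Summing: 2 + 3 + 3 = 8.

8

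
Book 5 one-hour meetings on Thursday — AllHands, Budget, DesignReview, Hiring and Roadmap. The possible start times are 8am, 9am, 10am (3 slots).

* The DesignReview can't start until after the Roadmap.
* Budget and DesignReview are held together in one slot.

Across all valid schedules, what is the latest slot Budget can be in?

10am

Budget must be in the same slot as DesignReview, which can't be before 9am, so Budget is at least 9am.
Budget at 10am is achievable: Hiring -> 8am, DesignReview -> 10am, Roadmap -> 8am, Budget -> 10am, AllHands -> 8am.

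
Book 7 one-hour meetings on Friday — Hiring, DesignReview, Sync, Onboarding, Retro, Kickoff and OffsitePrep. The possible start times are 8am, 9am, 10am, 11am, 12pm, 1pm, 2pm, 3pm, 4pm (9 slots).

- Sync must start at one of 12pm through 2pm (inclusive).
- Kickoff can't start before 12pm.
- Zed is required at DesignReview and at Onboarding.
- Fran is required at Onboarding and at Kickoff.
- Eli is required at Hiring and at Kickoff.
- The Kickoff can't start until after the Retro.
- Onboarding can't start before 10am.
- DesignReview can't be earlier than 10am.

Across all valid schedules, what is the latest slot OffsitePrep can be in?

4pm

OffsitePrep at 4pm is achievable: Kickoff=12pm, Retro=8am, OffsitePrep=4pm, Onboarding=11am, DesignReview=10am, Hiring=8am, Sync=12pm.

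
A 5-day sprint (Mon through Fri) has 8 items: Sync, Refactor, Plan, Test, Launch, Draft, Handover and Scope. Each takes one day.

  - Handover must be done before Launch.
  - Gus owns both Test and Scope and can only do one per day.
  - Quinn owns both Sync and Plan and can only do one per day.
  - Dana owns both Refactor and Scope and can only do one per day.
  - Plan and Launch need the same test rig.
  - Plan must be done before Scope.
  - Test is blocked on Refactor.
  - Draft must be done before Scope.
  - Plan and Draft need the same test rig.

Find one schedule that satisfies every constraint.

Scope -> Wed; Refactor -> Mon; Handover -> Mon; Launch -> Tue; Test -> Tue; Sync -> Tue; Plan -> Mon; Draft -> Tue

Checking: Handover(Mon) before Launch(Tue); Refactor(Mon) before Test(Tue); Plan(Mon) before Scope(Wed); Draft(Tue) before Scope(Wed); Plan(Mon) != Launch(Tue); Refactor(Mon) != Scope(Wed); Sync(Tue) != Plan(Mon); Test(Tue) != Scope(Wed); Plan(Mon) != Draft(Tue).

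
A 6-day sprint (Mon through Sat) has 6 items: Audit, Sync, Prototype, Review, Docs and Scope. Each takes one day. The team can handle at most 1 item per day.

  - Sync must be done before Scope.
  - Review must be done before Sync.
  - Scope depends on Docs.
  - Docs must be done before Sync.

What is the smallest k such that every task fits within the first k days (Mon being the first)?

6 days

The precedence chain requires at least 3 distinct days.
With at most 1 per day and 6 tasks, at least 6 days are needed.
6 works (last occupied day: Sat): for example Review in Tue, Docs in Mon, Sync in Wed, Audit in Fri, Scope in Thu, Prototype in Sat.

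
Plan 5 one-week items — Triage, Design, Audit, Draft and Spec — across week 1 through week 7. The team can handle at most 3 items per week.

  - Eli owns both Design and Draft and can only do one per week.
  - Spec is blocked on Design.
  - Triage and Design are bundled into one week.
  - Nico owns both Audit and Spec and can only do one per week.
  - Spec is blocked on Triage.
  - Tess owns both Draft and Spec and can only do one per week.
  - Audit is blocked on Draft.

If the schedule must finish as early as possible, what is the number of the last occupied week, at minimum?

The precedence chain requires at least 2 distinct weeks.
With at most 3 per week and 5 work items, at least 2 weeks are needed.
Could 2 weeks be enough, i.e. nothing placed later than week 2? No: Spec must come after Triage (at week 1 or later) → {week 2}; Design must come before Spec (at week 2 or earlier) → {week 1}; Audit must come after Draft (at week 1 or later) → {week 2}; Draft must come before Audit (at week 2 or earlier) → {week 1}; Draft can't share with Design (week 1) → nothing is left.
So 2 weeks is not enough.
3 works (last occupied week: week 3): for example Design=week 2; Audit=week 2; Draft=week 1; Triage=week 2; Spec=week 3.

week 3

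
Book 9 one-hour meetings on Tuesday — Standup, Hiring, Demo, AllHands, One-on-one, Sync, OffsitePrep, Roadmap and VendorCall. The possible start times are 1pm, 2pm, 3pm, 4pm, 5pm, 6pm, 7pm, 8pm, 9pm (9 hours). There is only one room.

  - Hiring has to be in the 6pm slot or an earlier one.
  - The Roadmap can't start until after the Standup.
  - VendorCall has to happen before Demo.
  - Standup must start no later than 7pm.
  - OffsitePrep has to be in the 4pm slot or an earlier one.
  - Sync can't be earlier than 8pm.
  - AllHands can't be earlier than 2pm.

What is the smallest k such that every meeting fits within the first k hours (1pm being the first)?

9

The precedence chain requires at least 2 distinct hours.
With at most 1 per hour and 9 meetings, at least 9 hours are needed.
Sync can't be placed before 8pm — that is hour 8 counting from 1pm — so the schedule must run through at least 8 hours.
9 works (last occupied hour: 9pm): for example VendorCall in 5pm, OffsitePrep in 1pm, Sync in 8pm, Standup in 3pm, One-on-one in 9pm, Hiring in 2pm, Roadmap in 7pm, AllHands in 4pm, Demo in 6pm.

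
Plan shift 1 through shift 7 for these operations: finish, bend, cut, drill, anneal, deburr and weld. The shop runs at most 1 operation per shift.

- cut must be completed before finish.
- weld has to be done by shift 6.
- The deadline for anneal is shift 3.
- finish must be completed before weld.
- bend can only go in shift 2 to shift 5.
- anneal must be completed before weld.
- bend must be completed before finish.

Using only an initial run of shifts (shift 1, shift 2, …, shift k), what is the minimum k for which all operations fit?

7 shifts

The precedence chain requires at least 3 distinct shifts.
With at most 1 per shift and 7 operations, at least 7 shifts are needed.
Propagating the time windows through the other constraints, weld can't land before shift 4, so the schedule must run through at least shift 4.
7 works (last occupied shift: shift 7): for example anneal=shift 1, deburr=shift 7, weld=shift 5, drill=shift 6, bend=shift 2, cut=shift 3, finish=shift 4.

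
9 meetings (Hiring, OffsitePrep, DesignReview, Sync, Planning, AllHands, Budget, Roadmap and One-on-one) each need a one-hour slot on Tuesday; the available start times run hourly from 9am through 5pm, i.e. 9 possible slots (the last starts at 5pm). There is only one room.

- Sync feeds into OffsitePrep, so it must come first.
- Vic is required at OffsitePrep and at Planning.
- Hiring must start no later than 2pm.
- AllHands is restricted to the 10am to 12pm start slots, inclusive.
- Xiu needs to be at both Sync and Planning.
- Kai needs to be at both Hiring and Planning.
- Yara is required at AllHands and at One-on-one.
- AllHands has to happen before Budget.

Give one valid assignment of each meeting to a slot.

One-on-one in 5pm, Roadmap in 4pm, Hiring in 9am, AllHands in 10am, Planning in 3pm, Sync in 11am, Budget in 1pm, OffsitePrep in 12pm, DesignReview in 2pm

Checking: AllHands(10am) before Budget(1pm); Sync(11am) before OffsitePrep(12pm); Sync(11am) != Planning(3pm); Hiring(9am) != Planning(3pm); OffsitePrep(12pm) != Planning(3pm); AllHands(10am) != One-on-one(5pm); Hiring=9am in [9am,2pm]; AllHands=10am in [10am,12pm]; max 1 per slot (cap 1).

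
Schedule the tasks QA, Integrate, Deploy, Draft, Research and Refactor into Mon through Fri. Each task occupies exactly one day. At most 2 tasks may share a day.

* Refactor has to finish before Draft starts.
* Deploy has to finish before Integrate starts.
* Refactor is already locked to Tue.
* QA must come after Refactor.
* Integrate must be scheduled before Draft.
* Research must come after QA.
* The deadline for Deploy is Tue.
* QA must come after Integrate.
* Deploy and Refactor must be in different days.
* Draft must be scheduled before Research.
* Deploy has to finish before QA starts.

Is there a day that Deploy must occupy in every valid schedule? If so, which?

Deploy's window is Mon–Tue.
Refactor is fixed at Tue, and Deploy can't share a day with Refactor.
So Deploy must be Mon.

Mon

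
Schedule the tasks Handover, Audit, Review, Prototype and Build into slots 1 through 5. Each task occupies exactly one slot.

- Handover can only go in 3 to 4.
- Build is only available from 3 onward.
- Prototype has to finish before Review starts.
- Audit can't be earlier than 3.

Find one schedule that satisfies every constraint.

Review -> 2; Build -> 3; Prototype -> 1; Handover -> 3; Audit -> 3

Checking: Prototype(1) before Review(2); Audit=3 in [3,5]; Handover=3 in [3,4]; Build=3 in [3,5].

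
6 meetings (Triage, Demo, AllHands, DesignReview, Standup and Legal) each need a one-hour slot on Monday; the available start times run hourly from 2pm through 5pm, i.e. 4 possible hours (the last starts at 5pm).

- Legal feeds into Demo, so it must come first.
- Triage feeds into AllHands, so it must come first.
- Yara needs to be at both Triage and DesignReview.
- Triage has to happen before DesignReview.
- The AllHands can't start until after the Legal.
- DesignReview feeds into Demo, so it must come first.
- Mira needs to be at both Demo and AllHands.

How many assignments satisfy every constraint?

44

Splitting on Triage: it can be 2pm (36), 3pm (8). Listing each branch's schedules as (Demo, AllHands, DesignReview, Standup, Legal):
Triage=2pm: (4pm,3pm,3pm,2pm,2pm) (4pm,3pm,3pm,3pm,2pm) (4pm,3pm,3pm,4pm,2pm) (4pm,3pm,3pm,5pm,2pm) (4pm,5pm,3pm,2pm,2pm) (4pm,5pm,3pm,2pm,3pm) (4pm,5pm,3pm,3pm,2pm) (4pm,5pm,3pm,3pm,3pm) (4pm,5pm,3pm,4pm,2pm) (4pm,5pm,3pm,4pm,3pm) (4pm,5pm,3pm,5pm,2pm) (4pm,5pm,3pm,5pm,3pm) (5pm,3pm,3pm,2pm,2pm) (5pm,3pm,3pm,3pm,2pm) (5pm,3pm,3pm,4pm,2pm) (5pm,3pm,3pm,5pm,2pm) (5pm,3pm,4pm,2pm,2pm) (5pm,3pm,4pm,3pm,2pm) (5pm,3pm,4pm,4pm,2pm) (5pm,3pm,4pm,5pm,2pm) (5pm,4pm,3pm,2pm,2pm) (5pm,4pm,3pm,2pm,3pm) (5pm,4pm,3pm,3pm,2pm) (5pm,4pm,3pm,3pm,3pm) (5pm,4pm,3pm,4pm,2pm) (5pm,4pm,3pm,4pm,3pm) (5pm,4pm,3pm,5pm,2pm) (5pm,4pm,3pm,5pm,3pm) (5pm,4pm,4pm,2pm,2pm) (5pm,4pm,4pm,2pm,3pm) (5pm,4pm,4pm,3pm,2pm) (5pm,4pm,4pm,3pm,3pm) (5pm,4pm,4pm,4pm,2pm) (5pm,4pm,4pm,4pm,3pm) (5pm,4pm,4pm,5pm,2pm) (5pm,4pm,4pm,5pm,3pm) — 36.
Triage=3pm: (5pm,4pm,4pm,2pm,2pm) (5pm,4pm,4pm,2pm,3pm) (5pm,4pm,4pm,3pm,2pm) (5pm,4pm,4pm,3pm,3pm) (5pm,4pm,4pm,4pm,2pm) (5pm,4pm,4pm,4pm,3pm) (5pm,4pm,4pm,5pm,2pm) (5pm,4pm,4pm,5pm,3pm) — 8.
Summing: 36 + 8 = 44.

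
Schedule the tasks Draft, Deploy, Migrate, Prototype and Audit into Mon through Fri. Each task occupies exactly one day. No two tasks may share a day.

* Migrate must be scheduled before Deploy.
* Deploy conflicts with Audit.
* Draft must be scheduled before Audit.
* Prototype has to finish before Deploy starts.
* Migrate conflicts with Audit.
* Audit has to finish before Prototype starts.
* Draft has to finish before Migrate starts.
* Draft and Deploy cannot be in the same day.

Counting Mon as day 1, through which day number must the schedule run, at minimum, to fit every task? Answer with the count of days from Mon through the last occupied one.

The precedence chain requires at least 4 distinct days.
With at most 1 per day and 5 tasks, at least 5 days are needed.
5 works (last occupied day: Fri): for example Audit in Wed, Deploy in Fri, Migrate in Tue, Draft in Mon, Prototype in Thu.

5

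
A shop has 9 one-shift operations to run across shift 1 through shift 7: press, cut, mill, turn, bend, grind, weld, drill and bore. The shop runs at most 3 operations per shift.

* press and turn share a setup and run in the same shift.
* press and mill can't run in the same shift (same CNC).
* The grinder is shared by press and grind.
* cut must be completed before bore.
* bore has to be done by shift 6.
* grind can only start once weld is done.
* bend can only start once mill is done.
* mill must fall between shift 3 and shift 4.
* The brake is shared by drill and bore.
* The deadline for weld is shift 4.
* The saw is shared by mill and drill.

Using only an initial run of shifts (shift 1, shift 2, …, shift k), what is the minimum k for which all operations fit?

4

The precedence chain requires at least 2 distinct shifts.
With at most 3 per shift and 9 operations, at least 3 shifts are needed.
Propagating the time windows through the other constraints, bend can't land before shift 4, so the schedule must run through at least shift 4.
4 works (last occupied shift: shift 4): for example grind=shift 2, bend=shift 4, bore=shift 2, weld=shift 1, drill=shift 1, mill=shift 3, turn=shift 4, press=shift 4, cut=shift 1.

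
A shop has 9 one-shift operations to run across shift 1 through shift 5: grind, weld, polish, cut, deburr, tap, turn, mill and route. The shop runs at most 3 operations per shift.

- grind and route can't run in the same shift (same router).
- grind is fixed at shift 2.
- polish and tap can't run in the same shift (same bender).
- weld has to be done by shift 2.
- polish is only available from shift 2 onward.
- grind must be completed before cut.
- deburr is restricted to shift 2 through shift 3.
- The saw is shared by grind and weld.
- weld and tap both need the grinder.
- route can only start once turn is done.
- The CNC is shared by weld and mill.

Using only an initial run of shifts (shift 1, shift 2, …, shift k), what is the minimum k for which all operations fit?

The precedence chain requires at least 2 distinct shifts.
With at most 3 per shift and 9 operations, at least 3 shifts are needed.
Propagating the time windows through the other constraints, cut can't land before shift 3, so the schedule must run through at least shift 3.
Could 3 shifts be enough, i.e. nothing placed later than shift 3? No: grind's window within 3 shifts is {shift 2}; weld's window within 3 shifts is {shift 1, shift 2}; polish's window within 3 shifts is {shift 2, shift 3}; deburr's window within 3 shifts is {shift 2, shift 3}; route must come after turn (at shift 1 or later) → {shift 2, shift 3}; cut must come after grind (at shift 2 or later) → {shift 3}; route can't share with grind (shift 2) → {shift 3}; weld can't share with grind (shift 2) → {shift 1}; mill can't share with weld (shift 1) → {shift 2, shift 3}; tap can't share with weld (shift 1) → {shift 2, shift 3}; grind, polish, cut, deburr, tap, mill and route are all confined to {shift 2, shift 3} — 7 operations for 2 shifts at most 3 apiece is too many.
So 3 shifts is not enough.
4 works (last occupied shift: shift 4): for example polish=shift 2, turn=shift 1, cut=shift 3, tap=shift 3, weld=shift 1, mill=shift 4, route=shift 3, deburr=shift 2, grind=shift 2.

4 shifts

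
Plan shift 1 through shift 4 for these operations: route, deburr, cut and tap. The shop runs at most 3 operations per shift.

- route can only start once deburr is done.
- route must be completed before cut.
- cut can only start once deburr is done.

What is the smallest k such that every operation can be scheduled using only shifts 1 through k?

The precedence chain requires at least 3 distinct shifts.
With at most 3 per shift and 4 operations, at least 2 shifts are needed.
3 works (last occupied shift: shift 3): for example deburr=shift 1, tap=shift 1, route=shift 2, cut=shift 3.

3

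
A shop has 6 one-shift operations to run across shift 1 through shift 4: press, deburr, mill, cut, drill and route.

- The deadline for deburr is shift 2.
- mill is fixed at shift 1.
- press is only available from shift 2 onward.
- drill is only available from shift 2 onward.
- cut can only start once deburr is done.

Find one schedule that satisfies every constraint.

press -> shift 2, mill -> shift 1, drill -> shift 2, route -> shift 1, deburr -> shift 1, cut -> shift 2

Checking: deburr(shift 1) before cut(shift 2); press=shift 2 in [shift 2,shift 4]; deburr=shift 1 in [shift 1,shift 2]; drill=shift 2 in [shift 2,shift 4]; mill=shift 1 in [shift 1,shift 1].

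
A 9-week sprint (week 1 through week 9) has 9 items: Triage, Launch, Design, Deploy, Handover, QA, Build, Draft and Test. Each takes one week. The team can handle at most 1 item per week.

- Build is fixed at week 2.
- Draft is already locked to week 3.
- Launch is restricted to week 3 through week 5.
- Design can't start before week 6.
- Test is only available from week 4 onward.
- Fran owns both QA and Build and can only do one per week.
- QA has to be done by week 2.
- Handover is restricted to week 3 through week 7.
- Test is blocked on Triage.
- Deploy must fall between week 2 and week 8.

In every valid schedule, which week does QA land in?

week 1

QA's window is week 1–week 2.
Build is fixed at week 2, and QA can't share a week with Build.
So QA must be week 1.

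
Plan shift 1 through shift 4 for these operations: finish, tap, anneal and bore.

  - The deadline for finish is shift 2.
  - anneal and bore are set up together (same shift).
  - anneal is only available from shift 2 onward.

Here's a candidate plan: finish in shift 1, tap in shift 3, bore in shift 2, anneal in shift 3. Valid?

The deadline for finish is shift 2 — holds.
anneal and bore are set up together (same shift) — violated.
anneal is only available from shift 2 onward — holds.

No. anneal and bore are set up together (same shift) is not satisfied.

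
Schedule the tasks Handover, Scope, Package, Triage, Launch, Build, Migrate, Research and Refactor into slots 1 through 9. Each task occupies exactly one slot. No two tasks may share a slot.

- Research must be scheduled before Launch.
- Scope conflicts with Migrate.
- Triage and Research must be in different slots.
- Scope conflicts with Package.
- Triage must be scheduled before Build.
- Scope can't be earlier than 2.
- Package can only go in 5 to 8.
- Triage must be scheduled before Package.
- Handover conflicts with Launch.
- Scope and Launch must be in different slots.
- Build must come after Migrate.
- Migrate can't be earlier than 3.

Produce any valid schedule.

Handover=8; Triage=1; Package=5; Scope=2; Build=4; Launch=7; Refactor=9; Migrate=3; Research=6

Checking: Triage(1) before Build(4); Research(6) before Launch(7); Triage(1) before Package(5); Migrate(3) before Build(4); Handover(8) != Launch(7); Scope(2) != Launch(7); Triage(1) != Research(6); Scope(2) != Package(5); Scope(2) != Migrate(3); Migrate=3 in [3,9]; Package=5 in [5,8]; Scope=2 in [2,9]; max 1 per slot (cap 1).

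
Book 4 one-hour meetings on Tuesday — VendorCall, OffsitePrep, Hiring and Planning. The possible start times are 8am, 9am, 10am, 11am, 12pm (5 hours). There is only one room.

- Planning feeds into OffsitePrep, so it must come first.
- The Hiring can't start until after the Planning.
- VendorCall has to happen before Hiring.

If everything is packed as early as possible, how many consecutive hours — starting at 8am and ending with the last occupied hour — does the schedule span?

The precedence chain requires at least 2 distinct hours.
With at most 1 per hour and 4 meetings, at least 4 hours are needed.
4 works (last occupied hour: 11am): for example Planning=8am; VendorCall=9am; OffsitePrep=11am; Hiring=10am.

4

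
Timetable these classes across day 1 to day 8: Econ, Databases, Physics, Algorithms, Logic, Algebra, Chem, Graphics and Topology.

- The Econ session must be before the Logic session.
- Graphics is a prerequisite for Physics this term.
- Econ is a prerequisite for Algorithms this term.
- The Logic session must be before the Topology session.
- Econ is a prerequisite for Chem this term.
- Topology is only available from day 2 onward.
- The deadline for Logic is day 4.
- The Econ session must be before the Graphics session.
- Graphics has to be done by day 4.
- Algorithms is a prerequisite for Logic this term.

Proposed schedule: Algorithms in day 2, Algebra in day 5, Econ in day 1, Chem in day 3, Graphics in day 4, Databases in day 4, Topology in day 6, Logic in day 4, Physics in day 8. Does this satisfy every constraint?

Algorithms is a prerequisite for Logic this term — holds.
Graphics has to be done by day 4 — holds.
Econ is a prerequisite for Chem this term — holds.
The Econ session must be before the Graphics session — holds.
Econ is a prerequisite for Algorithms this term — holds.
The Logic session must be before the Topology session — holds.
Graphics is a prerequisite for Physics this term — holds.
The Econ session must be before the Logic session — holds.
The deadline for Logic is day 4 — holds.
Topology is only available from day 2 onward — holds.

Yes, all constraints hold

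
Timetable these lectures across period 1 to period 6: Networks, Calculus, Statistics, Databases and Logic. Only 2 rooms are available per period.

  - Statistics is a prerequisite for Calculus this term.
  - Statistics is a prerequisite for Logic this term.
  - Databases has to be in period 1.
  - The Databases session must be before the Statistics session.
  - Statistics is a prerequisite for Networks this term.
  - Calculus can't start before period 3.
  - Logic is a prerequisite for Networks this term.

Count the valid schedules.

35

Splitting on Networks: it can be period 4 (4), period 5 (11), period 6 (20). Listing each branch's schedules as (Calculus, Statistics, Databases, Logic) by period number:
Networks=period 4: (3,2,1,3) (4,2,1,3) (5,2,1,3) (6,2,1,3) — 4.
Networks=period 5: (3,2,1,3) (3,2,1,4) (4,2,1,3) (4,2,1,4) (4,3,1,4) (5,2,1,3) (5,2,1,4) (5,3,1,4) (6,2,1,3) (6,2,1,4) (6,3,1,4) — 11.
Networks=period 6: (3,2,1,3) (3,2,1,4) (3,2,1,5) (4,2,1,3) (4,2,1,4) (4,2,1,5) (4,3,1,4) (4,3,1,5) (5,2,1,3) (5,2,1,4) (5,2,1,5) (5,3,1,4) (5,3,1,5) (5,4,1,5) (6,2,1,3) (6,2,1,4) (6,2,1,5) (6,3,1,4) (6,3,1,5) (6,4,1,5) — 20.
Summing: 4 + 11 + 20 = 35.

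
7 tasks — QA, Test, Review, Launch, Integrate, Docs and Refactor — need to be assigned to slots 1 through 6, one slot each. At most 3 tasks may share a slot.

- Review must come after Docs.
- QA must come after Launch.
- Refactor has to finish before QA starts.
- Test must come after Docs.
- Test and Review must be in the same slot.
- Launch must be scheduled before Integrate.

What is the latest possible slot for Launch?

5

Downstream work caps Launch at 5.
Launch at 5 is achievable: Integrate in 6; Test in 2; Review in 2; Launch in 5; QA in 6; Docs in 1; Refactor in 1.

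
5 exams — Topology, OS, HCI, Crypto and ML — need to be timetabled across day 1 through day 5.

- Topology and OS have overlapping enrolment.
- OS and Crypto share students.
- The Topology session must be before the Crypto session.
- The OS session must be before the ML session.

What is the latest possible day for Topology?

Downstream work caps Topology at day 4.
Topology at day 4 is achievable: Topology in day 4, OS in day 1, Crypto in day 5, HCI in day 1, ML in day 2.

day 4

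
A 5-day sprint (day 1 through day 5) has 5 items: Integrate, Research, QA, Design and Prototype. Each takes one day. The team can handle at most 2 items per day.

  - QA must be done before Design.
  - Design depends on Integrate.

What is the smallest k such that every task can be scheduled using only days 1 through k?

3

The precedence chain requires at least 2 distinct days.
With at most 2 per day and 5 tasks, at least 3 days are needed.
3 works (last occupied day: day 3): for example Integrate=day 1; Research=day 2; QA=day 1; Design=day 2; Prototype=day 3.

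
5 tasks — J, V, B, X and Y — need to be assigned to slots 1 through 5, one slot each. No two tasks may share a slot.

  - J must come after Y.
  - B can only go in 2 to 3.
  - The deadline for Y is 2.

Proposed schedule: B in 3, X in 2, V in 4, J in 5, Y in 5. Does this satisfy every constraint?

No two tasks may share a slot — violated.
B can only go in 2 to 3 — holds.
J must come after Y — violated.
The deadline for Y is 2 — violated.

No — it violates: The deadline for Y is 2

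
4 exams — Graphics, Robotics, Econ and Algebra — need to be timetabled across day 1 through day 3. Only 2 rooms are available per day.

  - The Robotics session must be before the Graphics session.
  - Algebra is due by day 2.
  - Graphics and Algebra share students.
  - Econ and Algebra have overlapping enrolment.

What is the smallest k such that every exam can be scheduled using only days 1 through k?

The precedence chain requires at least 2 distinct days.
With at most 2 per day and 4 exams, at least 2 days are needed.
2 works (last occupied day: day 2): for example Algebra in day 1; Econ in day 2; Robotics in day 1; Graphics in day 2.

2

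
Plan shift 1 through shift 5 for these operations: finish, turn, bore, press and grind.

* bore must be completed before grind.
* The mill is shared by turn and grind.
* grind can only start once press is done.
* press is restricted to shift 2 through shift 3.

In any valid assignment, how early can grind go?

Precedence pushes grind to at least shift 3.
grind at shift 3 is achievable: grind in shift 3; turn in shift 1; bore in shift 1; press in shift 2; finish in shift 1.

shift 3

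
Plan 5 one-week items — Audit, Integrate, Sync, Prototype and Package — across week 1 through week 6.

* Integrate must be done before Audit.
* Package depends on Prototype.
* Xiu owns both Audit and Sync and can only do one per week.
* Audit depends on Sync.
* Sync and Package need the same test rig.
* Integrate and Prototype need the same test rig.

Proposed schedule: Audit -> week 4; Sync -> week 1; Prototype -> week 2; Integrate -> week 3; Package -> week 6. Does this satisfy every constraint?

Xiu owns both Audit and Sync and can only do one per week — holds.
Integrate and Prototype need the same test rig — holds.
Audit depends on Sync — holds.
Integrate must be done before Audit — holds.
Package depends on Prototype — holds.
Sync and Package need the same test rig — holds.

Valid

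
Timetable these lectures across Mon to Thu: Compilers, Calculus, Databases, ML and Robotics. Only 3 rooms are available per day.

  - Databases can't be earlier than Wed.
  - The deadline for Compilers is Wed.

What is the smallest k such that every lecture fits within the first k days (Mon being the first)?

3 days

With at most 3 per day and 5 lectures, at least 2 days are needed.
Databases can't be placed before Wed — that is day 3 counting from Mon — so the schedule must run through at least 3 days.
3 works (last occupied day: Wed): for example Compilers in Mon; Databases in Wed; Robotics in Tue; ML in Mon; Calculus in Mon.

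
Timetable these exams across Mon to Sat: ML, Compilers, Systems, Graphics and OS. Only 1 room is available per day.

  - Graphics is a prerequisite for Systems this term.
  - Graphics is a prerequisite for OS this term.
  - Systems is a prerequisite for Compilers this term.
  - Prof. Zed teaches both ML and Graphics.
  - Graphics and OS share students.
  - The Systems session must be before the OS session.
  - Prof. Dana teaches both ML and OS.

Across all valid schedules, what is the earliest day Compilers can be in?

Wed

Precedence pushes Compilers to at least Wed.
Compilers at Wed is achievable: Graphics=Mon, ML=Fri, OS=Thu, Compilers=Wed, Systems=Tue.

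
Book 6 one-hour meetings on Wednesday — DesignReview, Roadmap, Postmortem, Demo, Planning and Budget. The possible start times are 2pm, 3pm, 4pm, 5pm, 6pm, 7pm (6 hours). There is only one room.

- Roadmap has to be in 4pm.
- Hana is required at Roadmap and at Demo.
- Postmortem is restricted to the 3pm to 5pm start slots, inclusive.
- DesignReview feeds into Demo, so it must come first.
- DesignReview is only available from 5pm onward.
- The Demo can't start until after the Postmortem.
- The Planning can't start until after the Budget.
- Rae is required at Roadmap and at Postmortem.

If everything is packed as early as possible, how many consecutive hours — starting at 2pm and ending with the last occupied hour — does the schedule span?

The precedence chain requires at least 2 distinct hours.
With at most 1 per hour and 6 meetings, at least 6 hours are needed.
Propagating the time windows through the other constraints, Demo can't land before 6pm — that is hour 5 counting from 2pm — so the schedule must run through at least 5 hours.
6 works (last occupied hour: 7pm): for example DesignReview -> 5pm, Budget -> 2pm, Planning -> 7pm, Demo -> 6pm, Roadmap -> 4pm, Postmortem -> 3pm.

6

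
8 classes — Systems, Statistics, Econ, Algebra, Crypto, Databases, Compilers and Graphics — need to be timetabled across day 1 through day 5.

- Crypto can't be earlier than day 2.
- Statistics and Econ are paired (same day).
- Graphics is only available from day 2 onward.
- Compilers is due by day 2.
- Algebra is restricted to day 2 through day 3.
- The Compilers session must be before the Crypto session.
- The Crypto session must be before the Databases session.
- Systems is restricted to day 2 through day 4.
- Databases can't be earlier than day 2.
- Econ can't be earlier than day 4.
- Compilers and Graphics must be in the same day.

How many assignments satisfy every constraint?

36

Splitting on Systems: it can be day 2 (12), day 3 (12), day 4 (12). Listing each branch's schedules as (Statistics, Econ, Algebra, Crypto, Databases, Compilers, Graphics) by day number:
Systems=day 2: (4,4,2,3,4,2,2) (4,4,2,3,5,2,2) (4,4,2,4,5,2,2) (4,4,3,3,4,2,2) (4,4,3,3,5,2,2) (4,4,3,4,5,2,2) (5,5,2,3,4,2,2) (5,5,2,3,5,2,2) (5,5,2,4,5,2,2) (5,5,3,3,4,2,2) (5,5,3,3,5,2,2) (5,5,3,4,5,2,2) — 12.
Systems=day 3: (4,4,2,3,4,2,2) (4,4,2,3,5,2,2) (4,4,2,4,5,2,2) (4,4,3,3,4,2,2) (4,4,3,3,5,2,2) (4,4,3,4,5,2,2) (5,5,2,3,4,2,2) (5,5,2,3,5,2,2) (5,5,2,4,5,2,2) (5,5,3,3,4,2,2) (5,5,3,3,5,2,2) (5,5,3,4,5,2,2) — 12.
Systems=day 4: (4,4,2,3,4,2,2) (4,4,2,3,5,2,2) (4,4,2,4,5,2,2) (4,4,3,3,4,2,2) (4,4,3,3,5,2,2) (4,4,3,4,5,2,2) (5,5,2,3,4,2,2) (5,5,2,3,5,2,2) (5,5,2,4,5,2,2) (5,5,3,3,4,2,2) (5,5,3,3,5,2,2) (5,5,3,4,5,2,2) — 12.
Summing: 12 + 12 + 12 = 36.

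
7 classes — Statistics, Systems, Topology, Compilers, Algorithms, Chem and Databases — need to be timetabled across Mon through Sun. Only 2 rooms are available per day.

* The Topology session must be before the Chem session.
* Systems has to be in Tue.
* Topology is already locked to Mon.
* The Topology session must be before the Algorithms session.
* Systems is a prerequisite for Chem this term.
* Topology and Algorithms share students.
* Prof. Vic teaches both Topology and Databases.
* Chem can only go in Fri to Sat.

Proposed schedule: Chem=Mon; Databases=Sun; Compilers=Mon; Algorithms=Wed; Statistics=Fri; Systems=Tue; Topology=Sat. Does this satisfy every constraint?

Only 2 rooms are available per day — holds.
Chem can only go in Fri to Sat — violated.
Topology is already locked to Mon — violated.
Systems is a prerequisite for Chem this term — violated.
The Topology session must be before the Algorithms session — violated.
Topology and Algorithms share students — holds.
The Topology session must be before the Chem session — violated.
Systems has to be in Tue — holds.
Prof. Vic teaches both Topology and Databases — holds.

No. The Topology session must be before the Chem session is not satisfied.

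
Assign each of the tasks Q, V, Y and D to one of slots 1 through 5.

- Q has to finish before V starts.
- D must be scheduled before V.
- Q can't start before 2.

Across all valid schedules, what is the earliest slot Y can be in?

Y at 1 is achievable: D -> 1, Y -> 1, V -> 3, Q -> 2.

1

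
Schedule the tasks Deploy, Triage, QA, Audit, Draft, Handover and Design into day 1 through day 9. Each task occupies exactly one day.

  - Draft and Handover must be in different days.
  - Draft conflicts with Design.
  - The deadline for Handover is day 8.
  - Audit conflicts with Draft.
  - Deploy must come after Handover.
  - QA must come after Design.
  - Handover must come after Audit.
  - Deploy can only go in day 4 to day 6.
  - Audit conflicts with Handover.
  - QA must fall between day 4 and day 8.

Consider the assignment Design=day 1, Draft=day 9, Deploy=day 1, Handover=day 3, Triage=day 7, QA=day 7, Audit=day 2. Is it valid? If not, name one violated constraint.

Draft and Handover must be in different days — holds.
Draft conflicts with Design — holds.
The deadline for Handover is day 8 — holds.
Deploy can only go in day 4 to day 6 — violated.
Audit conflicts with Handover — holds.
Handover must come after Audit — holds.
QA must fall between day 4 and day 8 — holds.
QA must come after Design — holds.
Deploy must come after Handover — violated.
Audit conflicts with Draft — holds.

Invalid. Deploy can only go in day 4 to day 6.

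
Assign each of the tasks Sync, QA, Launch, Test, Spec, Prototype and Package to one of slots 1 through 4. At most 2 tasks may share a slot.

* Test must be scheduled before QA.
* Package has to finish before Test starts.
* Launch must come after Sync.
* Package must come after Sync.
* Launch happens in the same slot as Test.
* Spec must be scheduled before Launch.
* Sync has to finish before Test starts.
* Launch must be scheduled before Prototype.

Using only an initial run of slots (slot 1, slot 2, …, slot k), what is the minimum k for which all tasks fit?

4 slots

The precedence chain requires at least 4 distinct slots.
With at most 2 per slot and 7 tasks, at least 4 slots are needed.
4 works (last occupied slot: 4): for example Package in 2, QA in 4, Test in 3, Sync in 1, Prototype in 4, Launch in 3, Spec in 1.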